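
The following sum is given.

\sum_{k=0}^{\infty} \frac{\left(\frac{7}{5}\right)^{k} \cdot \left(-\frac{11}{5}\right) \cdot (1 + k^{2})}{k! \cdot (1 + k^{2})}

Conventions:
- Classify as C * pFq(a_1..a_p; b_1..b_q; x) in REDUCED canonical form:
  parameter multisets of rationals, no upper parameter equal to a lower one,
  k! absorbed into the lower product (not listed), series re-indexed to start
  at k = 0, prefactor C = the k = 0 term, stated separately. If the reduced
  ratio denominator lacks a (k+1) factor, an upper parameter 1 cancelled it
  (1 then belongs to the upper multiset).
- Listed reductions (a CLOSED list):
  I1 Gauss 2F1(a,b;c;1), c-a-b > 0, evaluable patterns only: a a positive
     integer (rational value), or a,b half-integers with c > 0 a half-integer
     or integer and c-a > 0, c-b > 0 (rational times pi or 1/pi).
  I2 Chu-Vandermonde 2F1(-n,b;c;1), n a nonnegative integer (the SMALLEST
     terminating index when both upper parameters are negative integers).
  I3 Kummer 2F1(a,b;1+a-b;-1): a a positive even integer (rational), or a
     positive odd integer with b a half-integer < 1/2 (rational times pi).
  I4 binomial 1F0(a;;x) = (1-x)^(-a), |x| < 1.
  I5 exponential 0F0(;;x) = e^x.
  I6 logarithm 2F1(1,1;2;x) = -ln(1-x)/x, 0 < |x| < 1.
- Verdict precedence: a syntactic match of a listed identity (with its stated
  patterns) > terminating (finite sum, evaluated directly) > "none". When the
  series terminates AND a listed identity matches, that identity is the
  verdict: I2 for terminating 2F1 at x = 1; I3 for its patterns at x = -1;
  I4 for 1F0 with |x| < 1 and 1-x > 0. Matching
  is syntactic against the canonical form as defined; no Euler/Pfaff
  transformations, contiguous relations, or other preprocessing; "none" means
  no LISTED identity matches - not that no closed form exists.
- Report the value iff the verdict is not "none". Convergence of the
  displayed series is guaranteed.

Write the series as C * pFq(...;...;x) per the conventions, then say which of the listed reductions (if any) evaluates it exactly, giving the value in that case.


Classification (C = -\frac{11}{5}): 0F0 with upper {-}, lower {-}, argument x = \frac{7}{5}. Verdict at x = \frac{7}{5}: exponential (I5) matches (the 0F0 exponential series at x = \frac{7}{5}). Value: \left(-\frac{11}{5}\right) \cdot e^{\frac{7}{5}}.

The tell: x = \frac{7}{5} and striking the common factor k^2 + 1 reduces the term (prefactor -11/5).
Ratio: r(k) = \frac{7}{5} * 1 / [(k+1)] - rational; roots negated = parameters, x = \frac{7}{5}, C = -\frac{11}{5}.


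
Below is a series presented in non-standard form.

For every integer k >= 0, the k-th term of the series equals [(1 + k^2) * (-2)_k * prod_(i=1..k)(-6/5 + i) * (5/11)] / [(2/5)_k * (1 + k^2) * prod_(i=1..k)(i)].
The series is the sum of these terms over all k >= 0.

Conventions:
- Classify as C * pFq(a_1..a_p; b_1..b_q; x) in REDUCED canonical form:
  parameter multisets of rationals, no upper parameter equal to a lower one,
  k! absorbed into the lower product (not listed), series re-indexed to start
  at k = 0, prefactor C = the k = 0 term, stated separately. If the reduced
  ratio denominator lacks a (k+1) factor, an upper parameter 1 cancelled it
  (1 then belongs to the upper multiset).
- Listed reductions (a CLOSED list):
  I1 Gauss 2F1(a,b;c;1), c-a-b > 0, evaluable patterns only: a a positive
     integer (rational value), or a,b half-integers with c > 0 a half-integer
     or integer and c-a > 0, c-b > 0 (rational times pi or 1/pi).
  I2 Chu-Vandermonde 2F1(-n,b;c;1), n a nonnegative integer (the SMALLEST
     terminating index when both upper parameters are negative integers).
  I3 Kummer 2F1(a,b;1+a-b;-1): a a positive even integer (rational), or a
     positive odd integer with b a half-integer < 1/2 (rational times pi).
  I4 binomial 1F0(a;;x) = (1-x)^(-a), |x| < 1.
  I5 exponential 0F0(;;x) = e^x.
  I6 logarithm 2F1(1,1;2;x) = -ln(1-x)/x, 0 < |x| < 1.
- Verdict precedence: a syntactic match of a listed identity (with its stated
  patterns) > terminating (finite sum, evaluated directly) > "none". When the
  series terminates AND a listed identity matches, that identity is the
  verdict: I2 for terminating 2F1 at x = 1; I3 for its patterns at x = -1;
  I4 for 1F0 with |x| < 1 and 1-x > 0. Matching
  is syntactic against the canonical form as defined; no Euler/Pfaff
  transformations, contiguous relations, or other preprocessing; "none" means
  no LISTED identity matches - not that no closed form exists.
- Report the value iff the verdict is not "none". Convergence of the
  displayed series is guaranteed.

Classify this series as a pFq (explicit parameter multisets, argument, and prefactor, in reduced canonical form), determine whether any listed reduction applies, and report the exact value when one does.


Reduced: x = 1, 2F1, upper = {-2, -1/5}, lower = {2/5}, C = 5/11. Verdict: Vandermonde's identity (I2) matches (terminating 2F1 at x = 1 with n = 2, b = -1/5, c = 2/5). Hence: 60/77.

The tell: t_0 being 5/11, the running product (C = 5/11, x = 1) telescopes to a rising factorial.
Consecutive-term ratio: r(k) = 1 * (k-2) (k-1/5) / [(k+2/5) (k+1)] - poly over poly, x = 1 from leading terms; C = 5/11 at k = 0.


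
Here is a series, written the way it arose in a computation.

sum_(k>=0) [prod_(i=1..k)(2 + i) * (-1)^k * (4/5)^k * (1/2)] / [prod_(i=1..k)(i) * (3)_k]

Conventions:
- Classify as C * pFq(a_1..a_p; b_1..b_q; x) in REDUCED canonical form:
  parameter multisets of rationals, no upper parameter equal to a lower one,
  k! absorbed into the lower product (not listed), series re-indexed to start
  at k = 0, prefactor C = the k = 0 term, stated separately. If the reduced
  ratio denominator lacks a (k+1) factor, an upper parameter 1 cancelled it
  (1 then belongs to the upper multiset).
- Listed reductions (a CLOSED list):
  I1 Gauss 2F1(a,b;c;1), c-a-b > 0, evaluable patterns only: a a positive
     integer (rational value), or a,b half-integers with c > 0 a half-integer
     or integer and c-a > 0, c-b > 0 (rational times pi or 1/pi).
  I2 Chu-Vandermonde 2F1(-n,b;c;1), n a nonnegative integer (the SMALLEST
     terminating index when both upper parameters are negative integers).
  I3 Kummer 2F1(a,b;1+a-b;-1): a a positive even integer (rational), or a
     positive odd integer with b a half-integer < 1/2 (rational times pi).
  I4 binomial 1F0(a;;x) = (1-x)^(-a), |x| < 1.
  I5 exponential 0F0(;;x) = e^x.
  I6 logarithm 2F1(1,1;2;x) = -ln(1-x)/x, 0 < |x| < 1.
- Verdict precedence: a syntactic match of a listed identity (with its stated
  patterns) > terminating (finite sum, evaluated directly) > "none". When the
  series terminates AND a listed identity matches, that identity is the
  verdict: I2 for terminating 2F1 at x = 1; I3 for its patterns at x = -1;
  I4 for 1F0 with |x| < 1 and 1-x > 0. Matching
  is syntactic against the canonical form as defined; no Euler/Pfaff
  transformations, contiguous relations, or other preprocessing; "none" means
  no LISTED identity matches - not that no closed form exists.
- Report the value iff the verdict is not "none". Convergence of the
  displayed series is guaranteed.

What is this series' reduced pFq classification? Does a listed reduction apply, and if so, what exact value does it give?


Prefactor 1/2, argument -4/5: 0F0 with upper {-} over lower {-}. Verdict: the I5 exponential reduction applies (the 0F0 exponential series at x = -4/5). Exact value: (1/2) * e^(-4/5).

Key step: with t_0 = 1/2, the (-1)^k factor (C = 1/2, x = -4/5) folds into the argument's sign.
Ratio: r(k) = (-4/5) * 1 / [(k+1)] - rational in k. x = (-4/5); t_0 = 1/2; negate the roots.


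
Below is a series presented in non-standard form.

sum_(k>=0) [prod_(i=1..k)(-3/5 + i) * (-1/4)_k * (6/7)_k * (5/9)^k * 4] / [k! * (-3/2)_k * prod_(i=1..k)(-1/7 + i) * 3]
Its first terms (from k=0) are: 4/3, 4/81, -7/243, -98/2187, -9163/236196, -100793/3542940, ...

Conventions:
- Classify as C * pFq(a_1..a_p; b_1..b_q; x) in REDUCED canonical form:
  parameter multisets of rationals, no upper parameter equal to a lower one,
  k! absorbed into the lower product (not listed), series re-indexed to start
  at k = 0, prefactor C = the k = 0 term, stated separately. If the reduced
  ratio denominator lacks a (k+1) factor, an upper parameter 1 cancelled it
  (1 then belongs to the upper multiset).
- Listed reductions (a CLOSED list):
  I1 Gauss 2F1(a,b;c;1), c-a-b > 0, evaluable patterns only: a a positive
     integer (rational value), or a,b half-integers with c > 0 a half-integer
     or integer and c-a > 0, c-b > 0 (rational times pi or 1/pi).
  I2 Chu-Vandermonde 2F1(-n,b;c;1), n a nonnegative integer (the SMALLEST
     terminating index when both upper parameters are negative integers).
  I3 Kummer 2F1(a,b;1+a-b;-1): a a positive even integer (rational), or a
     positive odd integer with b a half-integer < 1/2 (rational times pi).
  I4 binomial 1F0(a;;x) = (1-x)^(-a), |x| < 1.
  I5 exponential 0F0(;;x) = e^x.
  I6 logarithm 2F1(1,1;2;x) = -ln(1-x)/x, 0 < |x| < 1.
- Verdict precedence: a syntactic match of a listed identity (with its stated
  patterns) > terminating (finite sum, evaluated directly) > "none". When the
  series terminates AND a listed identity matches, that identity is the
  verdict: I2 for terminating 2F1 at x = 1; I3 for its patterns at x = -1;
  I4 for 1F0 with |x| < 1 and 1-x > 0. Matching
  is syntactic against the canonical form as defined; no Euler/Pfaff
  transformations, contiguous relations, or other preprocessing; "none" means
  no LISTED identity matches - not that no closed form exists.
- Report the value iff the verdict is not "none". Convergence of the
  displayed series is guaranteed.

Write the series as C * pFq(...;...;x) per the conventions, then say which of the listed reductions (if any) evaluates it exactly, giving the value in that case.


At argument 5/9: a 2F1 with upper {-1/4, 2/5}, lower {-3/2}, scaled by C = 4/3. Verdict: none (x = 5/9): each listed identity misses the multisets {-1/4, 2/5} ; {-3/2}.

Structural cue: t_0 = 4/3 here, and the lower running product (prefactor 4/3) is a rising factorial.
Term ratio: r(k) = (5/9) * (k-1/4) (k+2/5) / [(k-3/2) (k+1)] ; factor over Q: parameters, x = (5/9), and C = 4/3.


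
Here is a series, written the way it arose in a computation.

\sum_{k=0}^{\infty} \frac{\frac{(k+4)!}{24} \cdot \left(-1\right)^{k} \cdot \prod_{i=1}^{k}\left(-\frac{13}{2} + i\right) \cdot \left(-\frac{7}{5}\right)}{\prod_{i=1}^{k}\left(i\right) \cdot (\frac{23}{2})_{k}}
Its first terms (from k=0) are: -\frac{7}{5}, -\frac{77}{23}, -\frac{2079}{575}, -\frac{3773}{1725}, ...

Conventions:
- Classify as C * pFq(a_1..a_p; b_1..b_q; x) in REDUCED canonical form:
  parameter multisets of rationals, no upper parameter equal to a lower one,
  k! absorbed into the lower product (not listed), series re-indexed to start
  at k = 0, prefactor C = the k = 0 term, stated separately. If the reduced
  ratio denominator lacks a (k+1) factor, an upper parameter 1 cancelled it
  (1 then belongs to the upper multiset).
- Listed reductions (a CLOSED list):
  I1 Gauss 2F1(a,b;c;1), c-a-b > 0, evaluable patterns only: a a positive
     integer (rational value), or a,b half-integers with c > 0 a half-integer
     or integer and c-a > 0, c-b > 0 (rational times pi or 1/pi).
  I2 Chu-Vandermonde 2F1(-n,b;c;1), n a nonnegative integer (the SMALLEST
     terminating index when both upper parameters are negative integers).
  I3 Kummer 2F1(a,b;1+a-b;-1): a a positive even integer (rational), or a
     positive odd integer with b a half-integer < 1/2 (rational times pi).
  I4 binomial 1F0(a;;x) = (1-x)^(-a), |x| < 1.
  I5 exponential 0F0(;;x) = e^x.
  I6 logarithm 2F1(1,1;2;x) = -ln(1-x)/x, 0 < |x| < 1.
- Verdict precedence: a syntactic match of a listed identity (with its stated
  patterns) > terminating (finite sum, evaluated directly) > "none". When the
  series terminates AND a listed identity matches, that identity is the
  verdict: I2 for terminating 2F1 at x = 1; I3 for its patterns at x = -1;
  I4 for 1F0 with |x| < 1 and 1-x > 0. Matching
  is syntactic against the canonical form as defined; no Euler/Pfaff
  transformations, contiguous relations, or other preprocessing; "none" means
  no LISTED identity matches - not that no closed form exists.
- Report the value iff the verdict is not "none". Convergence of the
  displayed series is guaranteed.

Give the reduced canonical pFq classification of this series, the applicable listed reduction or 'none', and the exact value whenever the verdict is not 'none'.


With C = -\frac{7}{5}: the canonical form is 2F1(-\frac{11}{2}, 5; \frac{23}{2}; -1). Verdict: Kummer's theorem (I3) matches (x = -1; c = \frac{23}{2} equals 1+a-b for upper {-\frac{11}{2}, 5}: listed pattern). Hence: \left(-\frac{61108047}{16777216}\right) \cdot \pi.

First insight: x = -1 and the product of the first k integers (C = -7/5, x = -1) is k!.
Consecutive-term ratio: r(k) = -1 * (k-\frac{11}{2}) (k+5) / [(k+\frac{23}{2}) (k+1)] - rational in k. x = -1; t_0 = -\frac{7}{5}; negate the roots.


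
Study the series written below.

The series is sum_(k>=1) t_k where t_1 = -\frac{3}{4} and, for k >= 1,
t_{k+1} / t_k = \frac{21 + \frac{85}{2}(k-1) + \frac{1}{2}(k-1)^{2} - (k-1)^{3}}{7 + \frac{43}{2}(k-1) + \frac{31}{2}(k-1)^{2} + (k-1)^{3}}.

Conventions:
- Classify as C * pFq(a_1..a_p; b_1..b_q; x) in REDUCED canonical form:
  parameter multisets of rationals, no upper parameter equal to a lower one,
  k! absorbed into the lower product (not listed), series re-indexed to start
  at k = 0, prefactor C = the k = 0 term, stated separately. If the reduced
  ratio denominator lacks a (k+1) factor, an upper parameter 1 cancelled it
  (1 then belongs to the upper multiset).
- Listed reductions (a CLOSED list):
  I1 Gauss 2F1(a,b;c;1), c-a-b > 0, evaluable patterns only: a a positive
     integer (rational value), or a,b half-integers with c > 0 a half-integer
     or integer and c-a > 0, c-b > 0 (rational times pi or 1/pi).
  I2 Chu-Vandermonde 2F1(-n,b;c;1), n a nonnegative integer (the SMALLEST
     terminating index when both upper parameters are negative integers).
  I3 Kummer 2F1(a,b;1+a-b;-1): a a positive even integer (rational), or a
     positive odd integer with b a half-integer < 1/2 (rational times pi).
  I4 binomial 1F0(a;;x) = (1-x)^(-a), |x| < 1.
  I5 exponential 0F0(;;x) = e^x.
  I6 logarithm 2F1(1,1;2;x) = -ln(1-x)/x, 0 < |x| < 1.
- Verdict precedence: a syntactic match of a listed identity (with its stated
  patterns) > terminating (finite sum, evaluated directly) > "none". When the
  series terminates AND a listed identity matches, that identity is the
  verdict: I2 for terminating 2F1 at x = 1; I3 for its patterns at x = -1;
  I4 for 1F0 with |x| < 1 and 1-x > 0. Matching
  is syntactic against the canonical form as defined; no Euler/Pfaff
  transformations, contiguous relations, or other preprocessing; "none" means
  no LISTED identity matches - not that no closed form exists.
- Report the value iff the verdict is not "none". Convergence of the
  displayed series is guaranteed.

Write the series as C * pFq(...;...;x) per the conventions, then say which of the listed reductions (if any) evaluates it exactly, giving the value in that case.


The series (x = -1) is 2F1: upper {-7, 6}, lower {14}, prefactor -\frac{3}{4}. Verdict at x = -1: Kummer (I3) matches (x = -1; c = 14 equals 1+a-b for upper {-7, 6}: listed pattern). Sum: -\frac{429}{40}.

First insight: t_0 = -\frac{3}{4} here, and factor the ratio over Q (prefactor -3/4): negated roots = parameters.
Adjacent-term ratio: r(k) = -1 * (k-7) (k+6) / [(k+14) (k+1)] - rational; roots negated = parameters, x = -1, C = -\frac{3}{4}.


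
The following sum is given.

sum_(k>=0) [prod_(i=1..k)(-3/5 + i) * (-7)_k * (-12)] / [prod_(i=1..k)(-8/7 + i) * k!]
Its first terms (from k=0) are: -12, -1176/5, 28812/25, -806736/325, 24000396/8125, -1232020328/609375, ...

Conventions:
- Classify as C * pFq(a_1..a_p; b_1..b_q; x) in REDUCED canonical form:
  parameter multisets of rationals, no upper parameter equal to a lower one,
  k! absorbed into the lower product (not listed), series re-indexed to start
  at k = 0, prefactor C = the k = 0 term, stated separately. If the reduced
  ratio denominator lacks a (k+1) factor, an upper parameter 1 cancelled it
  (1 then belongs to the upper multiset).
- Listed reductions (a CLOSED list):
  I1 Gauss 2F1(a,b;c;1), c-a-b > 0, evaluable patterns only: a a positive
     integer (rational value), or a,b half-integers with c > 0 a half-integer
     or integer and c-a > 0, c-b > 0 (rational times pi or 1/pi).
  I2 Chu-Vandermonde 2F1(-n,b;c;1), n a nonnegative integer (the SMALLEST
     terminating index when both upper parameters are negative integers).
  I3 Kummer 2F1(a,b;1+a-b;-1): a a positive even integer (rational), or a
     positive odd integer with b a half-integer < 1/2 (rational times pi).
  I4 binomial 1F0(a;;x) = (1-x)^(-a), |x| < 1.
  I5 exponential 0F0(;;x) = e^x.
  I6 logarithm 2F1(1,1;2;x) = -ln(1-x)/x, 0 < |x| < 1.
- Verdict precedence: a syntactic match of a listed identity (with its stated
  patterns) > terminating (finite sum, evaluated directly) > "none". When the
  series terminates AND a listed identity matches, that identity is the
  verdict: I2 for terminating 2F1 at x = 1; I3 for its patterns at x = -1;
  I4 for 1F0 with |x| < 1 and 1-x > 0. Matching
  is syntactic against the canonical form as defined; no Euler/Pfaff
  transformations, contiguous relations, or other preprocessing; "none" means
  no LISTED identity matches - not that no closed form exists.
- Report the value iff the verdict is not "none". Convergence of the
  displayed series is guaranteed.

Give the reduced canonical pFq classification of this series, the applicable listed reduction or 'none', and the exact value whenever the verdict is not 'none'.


At argument 1: a 2F1 with upper {-7, 2/5}, lower {-1/7}, scaled by C = -12. Verdict: Chu-Vandermonde (I2) applies (terminating 2F1 at x = 1 with n = 7, b = 2/5, c = -1/7). Value: -604213984/48046875.

The tell: from the first term -12: the running product (prefactor -12) telescopes to a rising factorial.
Term ratio: r(k) = 1 * (k-7) (k+2/5) / [(k-1/7) (k+1)] - rational in k, leading ratio 1; with t_0 = -12, classification follows.


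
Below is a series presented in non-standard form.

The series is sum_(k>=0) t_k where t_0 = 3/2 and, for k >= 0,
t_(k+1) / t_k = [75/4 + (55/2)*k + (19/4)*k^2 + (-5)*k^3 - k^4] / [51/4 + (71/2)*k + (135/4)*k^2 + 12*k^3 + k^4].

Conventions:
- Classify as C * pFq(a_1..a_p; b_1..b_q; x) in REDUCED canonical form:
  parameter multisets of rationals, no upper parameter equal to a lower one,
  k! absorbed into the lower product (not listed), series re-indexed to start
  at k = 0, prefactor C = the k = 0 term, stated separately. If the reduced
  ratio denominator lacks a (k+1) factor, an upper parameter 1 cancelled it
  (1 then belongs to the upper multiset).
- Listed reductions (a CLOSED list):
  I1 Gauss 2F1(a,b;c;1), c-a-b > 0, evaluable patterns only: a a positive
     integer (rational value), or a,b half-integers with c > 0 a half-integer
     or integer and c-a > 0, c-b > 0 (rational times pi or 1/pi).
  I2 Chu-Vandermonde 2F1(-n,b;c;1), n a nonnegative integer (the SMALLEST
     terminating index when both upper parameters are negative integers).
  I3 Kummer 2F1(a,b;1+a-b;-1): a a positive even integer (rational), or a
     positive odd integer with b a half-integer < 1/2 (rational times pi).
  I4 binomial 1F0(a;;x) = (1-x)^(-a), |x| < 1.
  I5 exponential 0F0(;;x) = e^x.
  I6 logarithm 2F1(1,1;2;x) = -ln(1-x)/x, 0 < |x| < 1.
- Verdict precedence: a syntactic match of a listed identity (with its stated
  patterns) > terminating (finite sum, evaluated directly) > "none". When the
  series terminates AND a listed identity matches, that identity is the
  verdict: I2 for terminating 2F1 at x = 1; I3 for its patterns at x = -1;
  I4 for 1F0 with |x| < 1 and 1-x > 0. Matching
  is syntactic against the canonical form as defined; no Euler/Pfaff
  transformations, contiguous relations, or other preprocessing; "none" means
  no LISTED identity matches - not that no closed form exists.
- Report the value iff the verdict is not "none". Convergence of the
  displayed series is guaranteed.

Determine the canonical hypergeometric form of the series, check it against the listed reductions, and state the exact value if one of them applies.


x = -1 here; the reduced form reads 2F1, upper {-5/2, 5}, lower {17/2}, C = 3/2. Verdict: Kummer (I3) fires (x = -1; c = 17/2 equals 1+a-b for upper {-5/2, 5}: listed pattern). Hence: (405405/262144) * pi.

Key observation: t_0 = 3/2 here, and the parameter 1 appears in both the upper and lower lists and cancels (alongside the other common factor).
Consecutive-term ratio: r(k) = (-1) * (k-5/2) (k+5) / [(k+17/2) (k+1)] - rational in k, leading ratio (-1); with t_0 = 3/2, classification follows.


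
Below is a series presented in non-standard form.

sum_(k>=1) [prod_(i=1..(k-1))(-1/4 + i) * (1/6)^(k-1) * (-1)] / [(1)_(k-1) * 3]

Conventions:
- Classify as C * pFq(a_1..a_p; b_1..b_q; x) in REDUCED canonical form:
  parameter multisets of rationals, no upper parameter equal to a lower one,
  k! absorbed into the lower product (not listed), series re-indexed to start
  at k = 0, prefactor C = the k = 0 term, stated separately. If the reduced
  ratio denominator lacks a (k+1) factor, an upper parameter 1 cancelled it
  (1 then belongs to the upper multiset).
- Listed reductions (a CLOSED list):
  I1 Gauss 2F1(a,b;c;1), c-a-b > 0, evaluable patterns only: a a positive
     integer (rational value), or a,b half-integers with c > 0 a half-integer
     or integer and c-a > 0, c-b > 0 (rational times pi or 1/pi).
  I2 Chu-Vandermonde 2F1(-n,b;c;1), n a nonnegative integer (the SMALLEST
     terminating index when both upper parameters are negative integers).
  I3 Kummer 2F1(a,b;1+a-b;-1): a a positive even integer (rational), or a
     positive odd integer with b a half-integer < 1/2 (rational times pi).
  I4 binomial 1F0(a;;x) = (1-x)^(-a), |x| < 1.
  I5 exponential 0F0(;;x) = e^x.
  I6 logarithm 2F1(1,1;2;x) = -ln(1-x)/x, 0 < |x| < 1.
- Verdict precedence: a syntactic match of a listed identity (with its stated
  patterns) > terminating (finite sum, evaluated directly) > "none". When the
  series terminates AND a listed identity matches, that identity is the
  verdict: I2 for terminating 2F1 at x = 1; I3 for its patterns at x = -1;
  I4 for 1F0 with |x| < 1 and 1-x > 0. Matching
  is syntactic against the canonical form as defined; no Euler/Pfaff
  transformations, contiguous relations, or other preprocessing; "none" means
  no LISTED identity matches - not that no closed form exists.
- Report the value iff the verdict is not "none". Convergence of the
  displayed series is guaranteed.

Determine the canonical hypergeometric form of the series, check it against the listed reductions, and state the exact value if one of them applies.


Structural cue: x = (1/6) and the running product (C = -1/3) telescopes to a rising factorial.
Step ratio: r(k) = (1/6) * (k+3/4) / [(k+1)] - rational; roots negated = parameters, x = (1/6), C = -1/3.

Reduced: x = 1/6, 1F0, upper = {3/4}, lower = {-}, C = -1/3. Verdict: the binomial series (I4) fires (the 1F0 binomial series: exponent -3/4, x = 1/6). Value: (-1/3) * (5/6)^(-3/4).


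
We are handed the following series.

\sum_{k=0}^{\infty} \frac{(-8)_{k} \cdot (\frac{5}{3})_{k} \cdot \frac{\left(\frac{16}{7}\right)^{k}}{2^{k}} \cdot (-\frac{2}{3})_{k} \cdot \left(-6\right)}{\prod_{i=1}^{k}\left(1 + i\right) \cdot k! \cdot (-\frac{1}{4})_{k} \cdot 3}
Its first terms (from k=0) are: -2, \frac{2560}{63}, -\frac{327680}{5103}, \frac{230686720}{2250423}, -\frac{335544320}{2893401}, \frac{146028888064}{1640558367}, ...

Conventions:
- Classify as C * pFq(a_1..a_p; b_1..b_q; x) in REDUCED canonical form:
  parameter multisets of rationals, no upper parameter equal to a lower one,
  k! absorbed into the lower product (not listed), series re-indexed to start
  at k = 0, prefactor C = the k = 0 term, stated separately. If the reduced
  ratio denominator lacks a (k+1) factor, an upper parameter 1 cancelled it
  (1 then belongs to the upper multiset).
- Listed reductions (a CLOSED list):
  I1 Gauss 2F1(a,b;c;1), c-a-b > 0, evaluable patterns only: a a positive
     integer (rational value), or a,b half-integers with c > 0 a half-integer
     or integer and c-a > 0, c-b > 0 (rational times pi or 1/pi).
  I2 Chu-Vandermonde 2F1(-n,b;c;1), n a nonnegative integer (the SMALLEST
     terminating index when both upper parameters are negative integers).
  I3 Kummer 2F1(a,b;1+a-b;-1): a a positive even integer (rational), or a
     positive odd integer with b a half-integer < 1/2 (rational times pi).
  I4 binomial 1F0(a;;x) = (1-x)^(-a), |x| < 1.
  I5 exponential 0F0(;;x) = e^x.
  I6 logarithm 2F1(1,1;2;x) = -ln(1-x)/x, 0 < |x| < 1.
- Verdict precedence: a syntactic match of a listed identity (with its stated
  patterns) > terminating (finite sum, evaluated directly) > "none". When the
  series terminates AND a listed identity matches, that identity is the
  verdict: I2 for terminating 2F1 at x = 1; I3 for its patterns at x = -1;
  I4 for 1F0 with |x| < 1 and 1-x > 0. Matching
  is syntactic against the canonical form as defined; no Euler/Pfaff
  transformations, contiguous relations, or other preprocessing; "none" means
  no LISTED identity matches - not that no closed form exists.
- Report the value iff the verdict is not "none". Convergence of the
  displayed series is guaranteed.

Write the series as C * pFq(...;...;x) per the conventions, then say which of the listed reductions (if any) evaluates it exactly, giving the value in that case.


This is -2 * 3F2(-8, -\frac{2}{3}, \frac{5}{3}; -\frac{1}{4}, 2; \frac{8}{7}) in reduced canonical form. Verdict: terminating (-8 upstairs). 9 nonzero terms in all; added directly. Sum: \frac{1573176463314043174990}{92804554237106701017}.

First insight: t_0 = -2 here, and the constant factors (prefactor -2) combine into one prefactor.
Ratio: r(k) = \frac{8}{7} * (k-8) (k-\frac{2}{3}) (k+\frac{5}{3}) / [(k-\frac{1}{4}) (k+2) (k+1)] ; factor over Q: parameters, x = \frac{8}{7}, and C = -2.


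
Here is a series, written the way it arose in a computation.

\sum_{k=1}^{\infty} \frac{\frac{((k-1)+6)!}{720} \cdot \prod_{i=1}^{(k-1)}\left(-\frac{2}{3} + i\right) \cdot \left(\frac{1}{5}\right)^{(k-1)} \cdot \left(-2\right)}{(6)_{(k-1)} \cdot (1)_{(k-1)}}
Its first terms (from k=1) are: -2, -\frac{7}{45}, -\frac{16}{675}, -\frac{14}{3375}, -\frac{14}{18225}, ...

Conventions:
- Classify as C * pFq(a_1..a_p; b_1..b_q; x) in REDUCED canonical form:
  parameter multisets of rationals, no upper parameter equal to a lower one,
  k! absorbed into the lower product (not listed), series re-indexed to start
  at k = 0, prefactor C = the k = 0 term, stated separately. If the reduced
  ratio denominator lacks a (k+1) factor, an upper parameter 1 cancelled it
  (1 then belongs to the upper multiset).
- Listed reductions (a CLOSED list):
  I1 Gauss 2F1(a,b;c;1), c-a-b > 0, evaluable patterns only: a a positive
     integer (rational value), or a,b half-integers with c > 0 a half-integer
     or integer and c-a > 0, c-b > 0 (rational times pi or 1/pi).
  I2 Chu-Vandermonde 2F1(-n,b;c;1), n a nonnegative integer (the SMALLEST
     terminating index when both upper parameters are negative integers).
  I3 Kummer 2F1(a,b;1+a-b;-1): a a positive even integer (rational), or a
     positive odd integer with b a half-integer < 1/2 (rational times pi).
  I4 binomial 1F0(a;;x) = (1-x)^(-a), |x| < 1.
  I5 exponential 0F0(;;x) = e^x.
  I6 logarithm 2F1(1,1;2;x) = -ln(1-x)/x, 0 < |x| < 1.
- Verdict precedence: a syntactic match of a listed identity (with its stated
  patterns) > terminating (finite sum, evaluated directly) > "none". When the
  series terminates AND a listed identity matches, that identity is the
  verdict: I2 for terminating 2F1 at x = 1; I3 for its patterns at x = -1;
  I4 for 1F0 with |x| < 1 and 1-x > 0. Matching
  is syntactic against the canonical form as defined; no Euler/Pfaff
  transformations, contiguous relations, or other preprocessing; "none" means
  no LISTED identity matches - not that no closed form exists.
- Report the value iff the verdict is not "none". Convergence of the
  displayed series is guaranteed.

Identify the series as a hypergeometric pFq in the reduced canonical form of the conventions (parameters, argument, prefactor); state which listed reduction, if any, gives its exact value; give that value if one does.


The series (x = \frac{1}{5}) is 2F1: upper {\frac{1}{3}, 7}, lower {6}, prefactor -2. Verdict: none. Every listed pattern misses the 2F1 form at \frac{1}{5}, upper {\frac{1}{3}, 7}.

Structural cue: x = \frac{1}{5} and the running product (prefactor -2) telescopes to a rising factorial.
Consecutive-term ratio: r(k) = \frac{1}{5} * (k+\frac{1}{3}) (k+7) / [(k+6) (k+1)] - rational in k, leading ratio \frac{1}{5}; with t_0 = -2, classification follows.


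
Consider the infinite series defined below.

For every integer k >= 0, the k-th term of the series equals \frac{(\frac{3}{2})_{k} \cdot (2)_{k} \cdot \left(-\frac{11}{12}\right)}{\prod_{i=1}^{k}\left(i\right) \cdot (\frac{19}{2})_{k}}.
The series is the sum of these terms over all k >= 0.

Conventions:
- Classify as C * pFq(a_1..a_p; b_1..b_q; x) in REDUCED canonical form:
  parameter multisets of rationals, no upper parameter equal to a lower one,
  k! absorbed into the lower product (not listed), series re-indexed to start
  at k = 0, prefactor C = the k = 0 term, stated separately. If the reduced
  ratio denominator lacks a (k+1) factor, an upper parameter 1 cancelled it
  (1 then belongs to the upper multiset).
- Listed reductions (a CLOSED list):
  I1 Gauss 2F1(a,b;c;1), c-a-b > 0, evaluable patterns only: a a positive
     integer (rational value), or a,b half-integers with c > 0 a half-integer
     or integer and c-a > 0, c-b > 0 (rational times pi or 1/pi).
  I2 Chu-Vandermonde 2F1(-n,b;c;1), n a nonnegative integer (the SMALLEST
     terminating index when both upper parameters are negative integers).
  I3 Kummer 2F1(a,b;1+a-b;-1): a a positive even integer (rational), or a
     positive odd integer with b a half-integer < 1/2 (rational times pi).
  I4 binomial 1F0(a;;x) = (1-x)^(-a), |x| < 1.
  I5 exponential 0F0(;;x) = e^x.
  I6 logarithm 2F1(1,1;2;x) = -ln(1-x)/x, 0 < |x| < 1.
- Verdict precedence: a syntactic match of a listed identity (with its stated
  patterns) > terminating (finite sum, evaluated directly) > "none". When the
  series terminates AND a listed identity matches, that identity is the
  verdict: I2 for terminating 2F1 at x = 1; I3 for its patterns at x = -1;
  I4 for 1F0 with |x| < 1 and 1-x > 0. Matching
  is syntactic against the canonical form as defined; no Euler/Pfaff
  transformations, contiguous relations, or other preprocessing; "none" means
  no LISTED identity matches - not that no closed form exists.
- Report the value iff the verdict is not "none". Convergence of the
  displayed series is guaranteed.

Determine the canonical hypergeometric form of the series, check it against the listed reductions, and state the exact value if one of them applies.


This is -\frac{11}{12} * 2F1(\frac{3}{2}, 2; \frac{19}{2}; 1) in reduced canonical form. Verdict: this is Gauss (I1, integer-parameter pattern) (x = 1: the Gamma ratio telescopes since c-a-b = 6 > 0 and a = 2 in Z>0). Sum: -\frac{935}{672}.

The tell: from the first term -\frac{11}{12}: the product of the first k integers (C = -11/12, x = 1) is k!.
Step ratio: r(k) = 1 * (k+\frac{3}{2}) (k+2) / [(k+\frac{19}{2}) (k+1)] - rational in k. x = 1; t_0 = -\frac{11}{12}; negate the roots.


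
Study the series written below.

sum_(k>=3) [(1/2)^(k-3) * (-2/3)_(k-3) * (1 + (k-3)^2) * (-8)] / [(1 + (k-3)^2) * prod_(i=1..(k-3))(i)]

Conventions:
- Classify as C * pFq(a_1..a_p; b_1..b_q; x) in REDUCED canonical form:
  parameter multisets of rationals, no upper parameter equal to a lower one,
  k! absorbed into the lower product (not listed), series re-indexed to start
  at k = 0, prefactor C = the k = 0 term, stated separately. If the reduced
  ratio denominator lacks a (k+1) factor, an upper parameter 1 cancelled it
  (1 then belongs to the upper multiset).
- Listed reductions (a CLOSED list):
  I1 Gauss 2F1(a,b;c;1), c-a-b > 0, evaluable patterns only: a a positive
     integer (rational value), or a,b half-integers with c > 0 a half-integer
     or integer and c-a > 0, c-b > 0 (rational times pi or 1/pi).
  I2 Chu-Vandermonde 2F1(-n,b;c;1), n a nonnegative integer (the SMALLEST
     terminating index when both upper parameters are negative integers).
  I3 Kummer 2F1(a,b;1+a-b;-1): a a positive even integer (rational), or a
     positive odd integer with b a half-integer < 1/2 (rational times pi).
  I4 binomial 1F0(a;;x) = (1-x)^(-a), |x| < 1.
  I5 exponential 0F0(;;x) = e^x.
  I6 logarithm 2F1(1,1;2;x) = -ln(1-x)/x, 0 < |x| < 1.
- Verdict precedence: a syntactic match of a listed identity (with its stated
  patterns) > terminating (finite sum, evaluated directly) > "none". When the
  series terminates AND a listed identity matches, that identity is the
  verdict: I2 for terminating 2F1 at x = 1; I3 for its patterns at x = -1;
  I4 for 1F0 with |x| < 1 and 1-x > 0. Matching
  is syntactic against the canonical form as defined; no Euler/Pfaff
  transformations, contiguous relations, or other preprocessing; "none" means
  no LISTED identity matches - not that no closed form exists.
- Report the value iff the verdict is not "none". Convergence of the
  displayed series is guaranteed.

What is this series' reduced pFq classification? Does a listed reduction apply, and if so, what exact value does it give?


Reduced: x = 1/2, 1F0, upper = {-2/3}, lower = {-}, C = -8. Verdict (x = 1/2): binomial (I4) applies (the 1F0 binomial series: exponent 2/3, x = 1/2). Value: (-8) * (1/2)^(2/3).

The tell: t_0 being -8, the factor k^2 + 1 cancels (top and bottom), leaving prefactor -8.
Consecutive-term ratio: r(k) = (1/2) * (k-2/3) / [(k+1)] ; factor over Q: parameters, x = (1/2), and C = -8.


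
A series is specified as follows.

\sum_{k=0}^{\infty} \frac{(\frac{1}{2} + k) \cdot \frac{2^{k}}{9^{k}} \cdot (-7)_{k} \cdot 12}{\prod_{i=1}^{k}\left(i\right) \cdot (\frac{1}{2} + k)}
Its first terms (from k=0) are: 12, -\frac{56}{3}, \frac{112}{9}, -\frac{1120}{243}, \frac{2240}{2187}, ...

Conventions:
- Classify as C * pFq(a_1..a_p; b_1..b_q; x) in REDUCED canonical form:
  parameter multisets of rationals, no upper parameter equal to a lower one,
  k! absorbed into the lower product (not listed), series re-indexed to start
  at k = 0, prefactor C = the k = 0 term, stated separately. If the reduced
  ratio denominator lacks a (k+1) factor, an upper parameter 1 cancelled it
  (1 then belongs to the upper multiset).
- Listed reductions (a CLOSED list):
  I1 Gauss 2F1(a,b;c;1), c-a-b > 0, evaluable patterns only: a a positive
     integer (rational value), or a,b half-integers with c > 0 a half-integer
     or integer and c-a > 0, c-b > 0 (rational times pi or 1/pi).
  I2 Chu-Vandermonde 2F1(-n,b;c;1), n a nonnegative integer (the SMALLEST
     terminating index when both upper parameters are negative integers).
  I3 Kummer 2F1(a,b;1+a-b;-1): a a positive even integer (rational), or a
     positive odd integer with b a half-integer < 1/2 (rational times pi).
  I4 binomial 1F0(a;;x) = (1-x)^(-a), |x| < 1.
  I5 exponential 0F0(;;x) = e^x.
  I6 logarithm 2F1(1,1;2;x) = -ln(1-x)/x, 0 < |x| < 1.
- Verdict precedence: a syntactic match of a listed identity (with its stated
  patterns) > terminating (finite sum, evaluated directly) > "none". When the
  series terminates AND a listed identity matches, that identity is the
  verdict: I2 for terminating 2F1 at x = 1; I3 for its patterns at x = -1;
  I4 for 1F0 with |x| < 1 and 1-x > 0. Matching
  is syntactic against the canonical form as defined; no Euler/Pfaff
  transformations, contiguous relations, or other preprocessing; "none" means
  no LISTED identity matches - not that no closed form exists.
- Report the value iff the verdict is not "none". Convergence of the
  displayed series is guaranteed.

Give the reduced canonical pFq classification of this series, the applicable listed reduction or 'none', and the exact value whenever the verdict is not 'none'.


Prefactor 12, argument \frac{2}{9}: 1F0 with upper {-7} over lower {-}. Verdict: binomial (I4) fires (the 1F0 binomial series: exponent 7, x = \frac{2}{9}). Its exact value is \frac{3294172}{1594323}.

First insight: with t_0 = 12, the product of the first k integers (C = 12, x = 2/9) is k!.
Ratio: r(k) = \frac{2}{9} * (k-7) / [(k+1)] - rational in k, leading ratio \frac{2}{9}; with t_0 = 12, classification follows.


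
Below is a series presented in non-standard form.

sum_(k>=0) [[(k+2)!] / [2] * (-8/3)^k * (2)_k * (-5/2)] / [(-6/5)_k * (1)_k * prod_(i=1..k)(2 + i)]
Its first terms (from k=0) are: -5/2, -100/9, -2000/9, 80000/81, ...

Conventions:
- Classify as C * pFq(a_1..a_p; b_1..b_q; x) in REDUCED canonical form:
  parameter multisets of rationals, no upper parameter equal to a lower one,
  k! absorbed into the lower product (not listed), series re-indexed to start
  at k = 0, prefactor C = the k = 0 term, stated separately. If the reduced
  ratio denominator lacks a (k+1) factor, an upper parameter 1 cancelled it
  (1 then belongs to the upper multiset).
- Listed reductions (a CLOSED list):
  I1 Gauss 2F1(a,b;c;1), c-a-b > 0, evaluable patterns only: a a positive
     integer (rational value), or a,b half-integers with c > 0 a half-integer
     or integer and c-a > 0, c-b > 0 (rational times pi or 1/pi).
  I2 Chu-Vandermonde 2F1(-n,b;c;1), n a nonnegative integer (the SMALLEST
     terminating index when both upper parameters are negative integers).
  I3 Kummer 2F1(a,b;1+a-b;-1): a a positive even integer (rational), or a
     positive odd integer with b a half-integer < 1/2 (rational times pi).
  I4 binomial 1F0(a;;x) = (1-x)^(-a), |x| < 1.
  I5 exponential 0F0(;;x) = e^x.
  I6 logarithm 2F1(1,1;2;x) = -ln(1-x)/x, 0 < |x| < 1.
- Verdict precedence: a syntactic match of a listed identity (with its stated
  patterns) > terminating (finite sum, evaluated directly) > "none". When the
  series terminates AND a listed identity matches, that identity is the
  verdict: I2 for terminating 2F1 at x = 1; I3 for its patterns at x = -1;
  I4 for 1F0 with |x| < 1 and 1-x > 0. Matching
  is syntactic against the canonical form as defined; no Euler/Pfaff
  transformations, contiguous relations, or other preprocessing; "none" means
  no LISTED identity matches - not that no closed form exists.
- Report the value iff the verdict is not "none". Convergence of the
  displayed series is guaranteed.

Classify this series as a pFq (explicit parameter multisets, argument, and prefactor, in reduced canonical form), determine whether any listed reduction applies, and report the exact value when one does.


Key observation: from the first term -5/2: the factorial ratio (C = -5/2, x = -8/3) (k+a-1)!/(a-1)! is a rising factorial (a)_k.
Ratio: r(k) = (-8/3) * (k+2) / [(k-6/5) (k+1)] - poly over poly, x = (-8/3) from leading terms; C = -5/2 at k = 0.

Classification (C = -5/2): 1F1 with upper {2}, lower {-6/5}, argument x = -8/3. Verdict: none (x = -8/3): each listed identity misses the multisets {2} ; {-6/5}.


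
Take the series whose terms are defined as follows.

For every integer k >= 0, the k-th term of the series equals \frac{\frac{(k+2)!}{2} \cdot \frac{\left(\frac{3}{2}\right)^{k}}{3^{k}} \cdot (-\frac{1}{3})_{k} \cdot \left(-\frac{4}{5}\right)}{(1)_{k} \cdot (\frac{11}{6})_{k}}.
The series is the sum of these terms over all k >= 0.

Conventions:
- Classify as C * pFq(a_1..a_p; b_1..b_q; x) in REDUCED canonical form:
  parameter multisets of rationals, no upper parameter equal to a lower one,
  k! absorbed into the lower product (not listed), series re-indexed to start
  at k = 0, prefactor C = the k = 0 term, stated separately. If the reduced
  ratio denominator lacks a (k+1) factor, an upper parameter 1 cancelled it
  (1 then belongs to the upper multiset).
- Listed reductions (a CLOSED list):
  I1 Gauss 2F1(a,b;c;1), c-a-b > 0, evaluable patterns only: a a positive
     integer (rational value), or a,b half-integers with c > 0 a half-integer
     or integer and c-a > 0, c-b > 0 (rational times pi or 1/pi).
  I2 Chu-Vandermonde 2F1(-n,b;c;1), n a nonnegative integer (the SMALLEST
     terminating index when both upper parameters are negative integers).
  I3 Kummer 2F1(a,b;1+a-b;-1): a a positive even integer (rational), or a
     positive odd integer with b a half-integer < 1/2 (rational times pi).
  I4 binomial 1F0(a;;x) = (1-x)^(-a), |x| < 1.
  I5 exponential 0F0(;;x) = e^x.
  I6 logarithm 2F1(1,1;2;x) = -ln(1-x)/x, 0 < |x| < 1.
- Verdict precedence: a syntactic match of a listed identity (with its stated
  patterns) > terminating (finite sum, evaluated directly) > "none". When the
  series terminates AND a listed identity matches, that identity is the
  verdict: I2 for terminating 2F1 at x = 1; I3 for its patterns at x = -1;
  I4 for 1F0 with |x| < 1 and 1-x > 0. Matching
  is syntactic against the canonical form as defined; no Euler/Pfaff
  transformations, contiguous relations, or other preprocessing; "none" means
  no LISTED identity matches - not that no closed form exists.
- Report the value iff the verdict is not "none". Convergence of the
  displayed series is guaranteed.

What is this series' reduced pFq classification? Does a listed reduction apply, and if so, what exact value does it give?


Reduced: x = \frac{1}{2}, 2F1, upper = {-\frac{1}{3}, 3}, lower = {\frac{11}{6}}, C = -\frac{4}{5}. Verdict: none - at argument \frac{1}{2} the multisets {-\frac{1}{3}, 3} ; {\frac{11}{6}} match no listed identity.

Key step: t_0 = -\frac{4}{5} here, and the factorial ratio (C = -4/5) (k+a-1)!/(a-1)! is a rising factorial (a)_k.
Step ratio: r(k) = \frac{1}{2} * (k-\frac{1}{3}) (k+3) / [(k+\frac{11}{6}) (k+1)] - rational; roots negated = parameters, x = \frac{1}{2}, C = -\frac{4}{5}.
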